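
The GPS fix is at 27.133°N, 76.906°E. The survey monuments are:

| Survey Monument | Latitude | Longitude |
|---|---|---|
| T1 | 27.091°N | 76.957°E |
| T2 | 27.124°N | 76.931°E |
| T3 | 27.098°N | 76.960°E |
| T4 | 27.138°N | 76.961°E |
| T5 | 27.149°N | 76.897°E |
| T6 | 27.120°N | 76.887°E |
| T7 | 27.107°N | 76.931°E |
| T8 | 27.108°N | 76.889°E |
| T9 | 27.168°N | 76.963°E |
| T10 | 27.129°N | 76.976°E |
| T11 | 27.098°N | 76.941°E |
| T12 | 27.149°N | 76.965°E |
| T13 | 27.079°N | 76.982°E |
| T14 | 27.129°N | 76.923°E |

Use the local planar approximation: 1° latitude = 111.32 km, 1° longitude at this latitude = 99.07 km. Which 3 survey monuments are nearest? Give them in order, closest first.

T14, T5, T6

Distances from 27.133°N, 76.906°E:
T1: √((-0.042·111.32)² + (0.051·99.07)²) = √(21.85974 + 25.52846) = 6.884 km
T2: √((-0.009·111.32)² + (0.025·99.07)²) = √(1.00376 + 6.13429) = 2.672 km
T3: √((-0.035·111.32)² + (0.054·99.07)²) = √(15.18037 + 28.62015) = 6.618 km
T4: √((0.005·111.32)² + (0.055·99.07)²) = √(0.30980 + 29.68997) = 5.477 km
T5: √((0.016·111.32)² + (-0.009·99.07)²) = √(3.17239 + 0.79500) = 1.992 km
T6: √((-0.013·111.32)² + (-0.019·99.07)²) = √(2.09427 + 3.54317) = 2.374 km
T7: √((-0.026·111.32)² + (0.025·99.07)²) = √(8.37709 + 6.13429) = 3.809 km
T8: √((-0.025·111.32)² + (-0.017·99.07)²) = √(7.74509 + 2.83650) = 3.253 km
T9: √((0.035·111.32)² + (0.057·99.07)²) = √(15.18037 + 31.88850) = 6.861 km
T10: √((-0.004·111.32)² + (0.070·99.07)²) = √(0.19827 + 48.09284) = 6.949 km
T11: √((-0.035·111.32)² + (0.035·99.07)²) = √(15.18037 + 12.02321) = 5.216 km
T12: √((0.016·111.32)² + (0.059·99.07)²) = √(3.17239 + 34.16554) = 6.110 km
T13: √((-0.054·111.32)² + (0.076·99.07)²) = √(36.13549 + 56.69066) = 9.635 km
T14: √((-0.004·111.32)² + (0.017·99.07)²) = √(0.19827 + 2.83650) = 1.742 km
Sorted: T14 (1.742 km) < T5 (1.992 km) < T6 (2.374 km) < T2 (2.672 km) < T8 (3.253 km) < …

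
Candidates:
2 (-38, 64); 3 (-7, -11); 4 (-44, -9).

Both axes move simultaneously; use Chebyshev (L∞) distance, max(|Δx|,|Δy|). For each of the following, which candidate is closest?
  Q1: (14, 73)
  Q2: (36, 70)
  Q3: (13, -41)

Q1 at (14, 73):
  2: max(|-52|, |-9|) = 52
  3: max(|-21|, |-84|) = 84
  4: max(|-58|, |-82|) = 82
  → nearest: 2 (52)
Q2 at (36, 70):
  2: max(|-74|, |-6|) = 74
  3: max(|-43|, |-81|) = 81
  4: max(|-80|, |-79|) = 80
  → nearest: 2 (74)
Q3 at (13, -41):
  2: max(|-51|, |105|) = 105
  3: max(|-20|, |30|) = 30
  4: max(|-57|, |32|) = 57
  → nearest: 3 (30)

Q1→2; Q2→2; Q3→3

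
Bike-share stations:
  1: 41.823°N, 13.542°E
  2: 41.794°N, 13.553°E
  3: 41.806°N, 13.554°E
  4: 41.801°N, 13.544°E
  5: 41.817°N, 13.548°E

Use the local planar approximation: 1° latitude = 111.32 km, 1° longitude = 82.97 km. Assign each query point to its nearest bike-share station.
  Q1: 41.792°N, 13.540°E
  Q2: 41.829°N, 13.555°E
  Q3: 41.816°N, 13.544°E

Q1 at 41.792°N, 13.540°E:
  1: 3.455 km
  2: 1.101 km
  3: 1.944 km
  4: 1.055 km
  5: 2.861 km
  → nearest: 4 (1.055 km)
Q2 at 41.829°N, 13.555°E:
  1: 1.269 km
  2: 3.900 km
  3: 2.562 km
  4: 3.248 km
  5: 1.457 km
  → nearest: 1 (1.269 km)
Q3 at 41.816°N, 13.544°E:
  1: 0.797 km
  2: 2.560 km
  3: 1.388 km
  4: 1.670 km
  5: 0.350 km
  → nearest: 5 (0.350 km)

Q1→4; Q2→1; Q3→5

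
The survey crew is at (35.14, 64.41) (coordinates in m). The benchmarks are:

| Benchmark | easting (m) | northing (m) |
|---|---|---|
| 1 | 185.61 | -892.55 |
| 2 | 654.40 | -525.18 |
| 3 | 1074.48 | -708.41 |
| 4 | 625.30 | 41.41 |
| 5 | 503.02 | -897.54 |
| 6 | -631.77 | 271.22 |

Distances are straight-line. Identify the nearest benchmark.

Distances from (35.14, 64.41):
1: √((150.47)² + (-956.96)²) = √(22641.2209 + 915772.4416) = 968.72 m
2: √((619.26)² + (-589.59)²) = √(383482.9476 + 347616.3681) = 855.04 m
3: √((1039.34)² + (-772.82)²) = √(1080227.6356 + 597250.7524) = 1295.18 m
4: √((590.16)² + (-23.00)²) = √(348288.8256 + 529.0000) = 590.61 m
5: √((467.88)² + (-961.95)²) = √(218911.6944 + 925347.8025) = 1069.70 m
6: √((-666.91)² + (206.81)²) = √(444768.9481 + 42770.3761) = 698.24 m
Minimum: 4 at 590.61 m.

4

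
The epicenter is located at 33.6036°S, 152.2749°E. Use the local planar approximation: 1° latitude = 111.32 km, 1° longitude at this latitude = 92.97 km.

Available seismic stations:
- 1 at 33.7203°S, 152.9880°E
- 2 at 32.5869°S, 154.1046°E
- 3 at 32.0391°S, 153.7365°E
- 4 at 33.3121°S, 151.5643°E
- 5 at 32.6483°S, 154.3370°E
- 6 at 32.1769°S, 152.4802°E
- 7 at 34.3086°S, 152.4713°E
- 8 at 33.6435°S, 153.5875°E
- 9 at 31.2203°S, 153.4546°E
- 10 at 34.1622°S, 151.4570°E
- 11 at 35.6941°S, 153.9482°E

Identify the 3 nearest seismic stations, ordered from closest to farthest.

1, 4, 7

Distances from 33.6036°S, 152.2749°E:
1: √((-0.1167·111.32)² + (0.7131·92.97)²) = √(168.767224 + 4395.279878) = 67.5577 km
2: √((1.0167·111.32)² + (1.8297·92.97)²) = √(12809.496001 + 28936.462554) = 204.3183 km
3: √((1.5645·111.32)² + (1.4616·92.97)²) = √(30331.754365 + 18464.720180) = 220.8992 km
4: √((0.2915·111.32)² + (-0.7106·92.97)²) = √(1052.988222 + 4364.515782) = 73.6037 km
5: √((0.9553·111.32)² + (2.0621·92.97)²) = √(11309.045485 + 36754.041926) = 219.2330 km
6: √((1.4267·111.32)² + (0.2053·92.97)²) = √(25223.869904 + 364.303682) = 159.9630 km
7: √((-0.7050·111.32)² + (0.1964·92.97)²) = √(6159.204576 + 333.402329) = 80.5767 km
8: √((-0.0399·111.32)² + (1.3126·92.97)²) = √(19.728415 + 14891.912019) = 122.1132 km
9: √((2.3833·111.32)² + (1.1797·92.97)²) = √(70388.842134 + 12028.980497) = 287.0850 km
10: √((-0.5586·111.32)² + (-0.8179·92.97)²) = √(3866.769266 + 5782.106389) = 98.2287 km
11: √((-2.0905·111.32)² + (1.6733·92.97)²) = √(54156.019893 + 24200.998460) = 279.9232 km
Sorted: 1 (67.5577 km) < 4 (73.6037 km) < 7 (80.5767 km) < 10 (98.2287 km) < 8 (122.1132 km) < …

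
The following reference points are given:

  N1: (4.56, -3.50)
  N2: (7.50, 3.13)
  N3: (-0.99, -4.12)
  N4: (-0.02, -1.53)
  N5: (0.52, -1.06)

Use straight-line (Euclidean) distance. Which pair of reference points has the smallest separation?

Pairwise distances:
N1–N2: 7.25
N1–N3: 5.58
N1–N4: 4.99
N1–N5: 4.72
N2–N3: 11.16
N2–N4: 8.85
N2–N5: 8.14
N3–N4: 2.77
N3–N5: 3.41
N4–N5: 0.72
Closest pair: N4–N5 at 0.72.

N4 and N5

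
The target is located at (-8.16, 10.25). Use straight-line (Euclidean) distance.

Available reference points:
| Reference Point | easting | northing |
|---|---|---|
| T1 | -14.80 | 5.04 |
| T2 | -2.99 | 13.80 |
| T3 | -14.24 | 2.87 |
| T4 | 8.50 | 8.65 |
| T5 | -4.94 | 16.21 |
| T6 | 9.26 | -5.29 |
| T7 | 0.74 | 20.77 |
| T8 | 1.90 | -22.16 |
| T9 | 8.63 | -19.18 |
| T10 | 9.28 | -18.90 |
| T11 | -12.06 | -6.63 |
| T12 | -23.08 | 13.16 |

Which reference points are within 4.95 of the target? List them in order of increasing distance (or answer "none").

none

Distances from (-8.16, 10.25):
T1: 8.44
T2: 6.27
T3: 9.56
T4: 16.74
T5: 6.77
T6: 23.34
T7: 13.78
T8: 33.94
T9: 33.88
T10: 33.97
T11: 17.32
T12: 15.20
Threshold 4.95: none within range.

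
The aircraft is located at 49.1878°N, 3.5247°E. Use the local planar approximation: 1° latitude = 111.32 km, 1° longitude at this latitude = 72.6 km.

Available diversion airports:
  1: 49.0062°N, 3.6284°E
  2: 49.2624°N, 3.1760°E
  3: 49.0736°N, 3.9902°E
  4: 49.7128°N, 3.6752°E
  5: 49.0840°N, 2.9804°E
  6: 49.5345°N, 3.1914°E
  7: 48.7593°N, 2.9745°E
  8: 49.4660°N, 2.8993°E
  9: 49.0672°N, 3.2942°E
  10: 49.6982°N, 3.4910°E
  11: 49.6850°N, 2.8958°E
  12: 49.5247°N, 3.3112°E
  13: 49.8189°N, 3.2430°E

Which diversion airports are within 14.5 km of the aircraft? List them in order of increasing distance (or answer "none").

Distances from 49.1878°N, 3.5247°E:
1: 21.5721 km
2: 26.6429 km
3: 36.1073 km
4: 59.4556 km
5: 41.1709 km
6: 45.5529 km
7: 62.2167 km
8: 54.9602 km
9: 21.4540 km
10: 56.8704 km
11: 71.7503 km
12: 40.5806 km
13: 73.1703 km
Threshold 14.5 km: none within range.

none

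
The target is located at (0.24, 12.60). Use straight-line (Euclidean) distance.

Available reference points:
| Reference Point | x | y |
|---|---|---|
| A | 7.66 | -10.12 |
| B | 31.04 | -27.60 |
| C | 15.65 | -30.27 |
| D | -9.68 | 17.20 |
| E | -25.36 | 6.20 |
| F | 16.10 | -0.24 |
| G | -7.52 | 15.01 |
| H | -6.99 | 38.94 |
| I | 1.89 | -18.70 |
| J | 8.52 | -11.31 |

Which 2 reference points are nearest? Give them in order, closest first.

G, D

Distances from (0.24, 12.60):
A: √((7.42)² + (-22.72)²) = √(55.0564 + 516.1984) = 23.90
B: √((30.80)² + (-40.20)²) = √(948.6400 + 1616.0400) = 50.64
C: √((15.41)² + (-42.87)²) = √(237.4681 + 1837.8369) = 45.56
D: √((-9.92)² + (4.60)²) = √(98.4064 + 21.1600) = 10.93
E: √((-25.60)² + (-6.40)²) = √(655.3600 + 40.9600) = 26.39
F: √((15.86)² + (-12.84)²) = √(251.5396 + 164.8656) = 20.41
G: √((-7.76)² + (2.41)²) = √(60.2176 + 5.8081) = 8.13
H: √((-7.23)² + (26.34)²) = √(52.2729 + 693.7956) = 27.31
I: √((1.65)² + (-31.30)²) = √(2.7225 + 979.6900) = 31.34
J: √((8.28)² + (-23.91)²) = √(68.5584 + 571.6881) = 25.30
Sorted: G (8.13) < D (10.93) < F (20.41) < A (23.90) < …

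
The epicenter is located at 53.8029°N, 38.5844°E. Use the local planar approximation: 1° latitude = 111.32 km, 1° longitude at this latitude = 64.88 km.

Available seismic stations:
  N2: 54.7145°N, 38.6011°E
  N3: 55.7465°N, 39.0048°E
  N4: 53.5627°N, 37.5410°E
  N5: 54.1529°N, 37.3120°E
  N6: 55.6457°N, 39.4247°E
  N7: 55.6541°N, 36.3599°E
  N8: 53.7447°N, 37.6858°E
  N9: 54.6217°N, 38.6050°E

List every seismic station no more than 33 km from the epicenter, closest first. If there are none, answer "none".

none

Distances from 53.8029°N, 38.5844°E:
N2: 101.4851 km
N3: 218.0740 km
N4: 72.7853 km
N5: 91.2857 km
N6: 212.2614 km
N7: 251.5890 km
N8: 58.6600 km
N9: 91.1586 km
Threshold 33 km: none within range.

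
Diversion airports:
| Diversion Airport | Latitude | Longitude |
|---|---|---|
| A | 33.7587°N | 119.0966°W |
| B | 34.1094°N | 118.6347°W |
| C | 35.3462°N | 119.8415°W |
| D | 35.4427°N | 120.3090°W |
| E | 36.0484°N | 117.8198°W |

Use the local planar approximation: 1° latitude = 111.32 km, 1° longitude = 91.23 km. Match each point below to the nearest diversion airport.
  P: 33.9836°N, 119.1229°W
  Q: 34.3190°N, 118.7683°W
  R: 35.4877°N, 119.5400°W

P at 33.9836°N, 119.1229°W:
  A: 25.1506 km
  B: 46.6882 km
  C: 165.2455 km
  D: 195.1704 km
  E: 258.7770 km
  → nearest: A (25.1506 km)
Q at 34.3190°N, 118.7683°W:
  A: 69.1910 km
  B: 26.3243 km
  C: 150.5371 km
  D: 188.1599 km
  E: 211.0698 km
  → nearest: B (26.3243 km)
R at 35.4877°N, 119.5400°W:
  A: 196.6771 km
  B: 174.2489 km
  C: 31.6968 km
  D: 70.3345 km
  E: 168.8909 km
  → nearest: C (31.6968 km)

P→A; Q→B; R→C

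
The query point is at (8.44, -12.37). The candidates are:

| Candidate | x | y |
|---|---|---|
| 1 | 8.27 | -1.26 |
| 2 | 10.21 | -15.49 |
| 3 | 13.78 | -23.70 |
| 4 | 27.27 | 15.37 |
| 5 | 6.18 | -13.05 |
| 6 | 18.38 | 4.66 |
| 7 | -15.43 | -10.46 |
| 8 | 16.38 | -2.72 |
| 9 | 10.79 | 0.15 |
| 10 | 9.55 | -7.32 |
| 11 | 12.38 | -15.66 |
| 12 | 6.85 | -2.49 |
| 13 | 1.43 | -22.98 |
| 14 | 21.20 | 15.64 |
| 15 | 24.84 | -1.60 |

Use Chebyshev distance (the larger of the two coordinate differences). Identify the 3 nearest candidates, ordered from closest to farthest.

Distances from (8.44, -12.37):
1: 11.11
2: 3.12
3: 11.33
4: 27.74
5: 2.26
6: 17.03
7: 23.87
8: 9.65
9: 12.52
10: 5.05
11: 3.94
12: 9.88
13: 10.61
14: 28.01
15: 16.40
Sorted: 5 (2.26) < 2 (3.12) < 11 (3.94) < 10 (5.05) < 8 (9.65) < …

5, 2, 11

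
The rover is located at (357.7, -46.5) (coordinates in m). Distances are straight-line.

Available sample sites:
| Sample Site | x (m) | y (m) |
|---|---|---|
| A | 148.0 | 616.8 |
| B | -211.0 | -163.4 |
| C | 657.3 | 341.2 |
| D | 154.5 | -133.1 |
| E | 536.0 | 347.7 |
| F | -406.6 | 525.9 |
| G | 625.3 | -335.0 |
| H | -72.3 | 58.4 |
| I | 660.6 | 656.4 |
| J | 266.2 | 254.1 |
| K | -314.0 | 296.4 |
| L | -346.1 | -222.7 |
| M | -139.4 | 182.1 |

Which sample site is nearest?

D

Distances from (357.7, -46.5):
A: 695.7 m
B: 580.6 m
C: 490.0 m
D: 220.9 m
E: 432.6 m
F: 954.9 m
G: 393.5 m
H: 442.6 m
I: 765.4 m
J: 314.2 m
K: 754.2 m
L: 725.5 m
M: 547.1 m
Minimum: D at 220.9 m.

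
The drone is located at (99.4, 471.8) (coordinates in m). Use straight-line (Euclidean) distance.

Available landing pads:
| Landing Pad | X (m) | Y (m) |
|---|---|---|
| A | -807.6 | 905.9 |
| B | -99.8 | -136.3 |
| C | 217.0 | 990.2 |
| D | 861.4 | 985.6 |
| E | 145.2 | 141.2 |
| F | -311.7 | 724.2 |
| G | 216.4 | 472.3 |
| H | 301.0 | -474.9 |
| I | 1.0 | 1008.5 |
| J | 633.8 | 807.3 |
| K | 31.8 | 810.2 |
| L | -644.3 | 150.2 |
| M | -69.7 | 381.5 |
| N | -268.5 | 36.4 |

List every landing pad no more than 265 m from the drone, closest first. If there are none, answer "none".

G, M

Distances from (99.4, 471.8):
A: 1005.5 m
B: 639.9 m
C: 531.6 m
D: 919.0 m
E: 333.8 m
F: 482.4 m
G: 117.0 m
H: 967.9 m
I: 545.6 m
J: 631.0 m
K: 345.1 m
L: 810.3 m
M: 191.7 m
N: 570.0 m
Threshold 265 m: G (117.0 m), M (191.7 m) are within range.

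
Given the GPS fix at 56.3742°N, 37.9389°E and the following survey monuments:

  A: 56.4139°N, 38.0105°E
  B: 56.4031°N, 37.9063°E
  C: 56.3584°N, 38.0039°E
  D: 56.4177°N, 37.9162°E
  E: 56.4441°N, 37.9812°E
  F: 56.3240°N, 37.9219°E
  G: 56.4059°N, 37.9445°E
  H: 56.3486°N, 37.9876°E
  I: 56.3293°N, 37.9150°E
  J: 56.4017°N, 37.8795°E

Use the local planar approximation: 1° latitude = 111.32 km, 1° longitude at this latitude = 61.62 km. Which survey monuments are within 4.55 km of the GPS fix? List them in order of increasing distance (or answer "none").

Distances from 56.3742°N, 37.9389°E:
A: √((0.0397·111.32)² + (0.0716·61.62)²) = √(19.531132 + 19.465673) = 6.2447 km
B: √((0.0289·111.32)² + (-0.0326·61.62)²) = √(10.350041 + 4.035326) = 3.7928 km
C: √((-0.0158·111.32)² + (0.0650·61.62)²) = √(3.093574 + 16.042428) = 4.3745 km
D: √((0.0435·111.32)² + (-0.0227·61.62)²) = √(23.449031 + 1.956569) = 5.0404 km
E: √((0.0699·111.32)² + (0.0423·61.62)²) = √(60.548132 + 6.793978) = 8.2062 km
F: √((-0.0502·111.32)² + (-0.0170·61.62)²) = √(31.228695 + 1.097340) = 5.6856 km
G: √((0.0317·111.32)² + (0.0056·61.62)²) = √(12.452740 + 0.119075) = 3.5457 km
H: √((-0.0256·111.32)² + (0.0487·61.62)²) = √(8.121314 + 9.005365) = 4.1384 km
I: √((-0.0449·111.32)² + (-0.0239·61.62)²) = √(24.982683 + 2.168898) = 5.2107 km
J: √((0.0275·111.32)² + (-0.0594·61.62)²) = √(9.371558 + 13.397269) = 4.7717 km
Threshold 4.55 km: G (3.5457 km), B (3.7928 km), H (4.1384 km), C (4.3745 km) are within range.

G, B, H, C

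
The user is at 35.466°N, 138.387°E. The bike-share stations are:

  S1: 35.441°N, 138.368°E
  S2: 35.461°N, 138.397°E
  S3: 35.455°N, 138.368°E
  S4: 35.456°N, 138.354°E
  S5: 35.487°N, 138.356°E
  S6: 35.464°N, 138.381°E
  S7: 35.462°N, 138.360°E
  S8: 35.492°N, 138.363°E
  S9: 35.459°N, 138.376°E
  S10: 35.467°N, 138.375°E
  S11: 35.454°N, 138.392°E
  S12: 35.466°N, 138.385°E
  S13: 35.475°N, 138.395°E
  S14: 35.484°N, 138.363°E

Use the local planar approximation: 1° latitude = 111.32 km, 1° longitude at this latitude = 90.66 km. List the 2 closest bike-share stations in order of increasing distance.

Distances from 35.466°N, 138.387°E:
S1: √((-0.025·111.32)² + (-0.019·90.66)²) = √(7.74509 + 2.96714) = 3.273 km
S2: √((-0.005·111.32)² + (0.010·90.66)²) = √(0.30980 + 0.82192) = 1.064 km
S3: √((-0.011·111.32)² + (-0.019·90.66)²) = √(1.49945 + 2.96714) = 2.113 km
S4: √((-0.010·111.32)² + (-0.033·90.66)²) = √(1.23921 + 8.95075) = 3.192 km
S5: √((0.021·111.32)² + (-0.031·90.66)²) = √(5.46493 + 7.89869) = 3.656 km
S6: √((-0.002·111.32)² + (-0.006·90.66)²) = √(0.04957 + 0.29589) = 0.588 km
S7: √((-0.004·111.32)² + (-0.027·90.66)²) = √(0.19827 + 5.99182) = 2.488 km
S8: √((0.026·111.32)² + (-0.024·90.66)²) = √(8.37709 + 4.73428) = 3.621 km
S9: √((-0.007·111.32)² + (-0.011·90.66)²) = √(0.60721 + 0.99453) = 1.266 km
S10: √((0.001·111.32)² + (-0.012·90.66)²) = √(0.01239 + 1.18357) = 1.094 km
S11: √((-0.012·111.32)² + (0.005·90.66)²) = √(1.78447 + 0.20548) = 1.411 km
S12: √((0.000·111.32)² + (-0.002·90.66)²) = √(0.00000 + 0.03288) = 0.181 km
S13: √((0.009·111.32)² + (0.008·90.66)²) = √(1.00376 + 0.52603) = 1.237 km
S14: √((0.018·111.32)² + (-0.024·90.66)²) = √(4.01505 + 4.73428) = 2.958 km
Sorted: S12 (0.181 km) < S6 (0.588 km) < S2 (1.064 km) < S10 (1.094 km) < …

S12, S6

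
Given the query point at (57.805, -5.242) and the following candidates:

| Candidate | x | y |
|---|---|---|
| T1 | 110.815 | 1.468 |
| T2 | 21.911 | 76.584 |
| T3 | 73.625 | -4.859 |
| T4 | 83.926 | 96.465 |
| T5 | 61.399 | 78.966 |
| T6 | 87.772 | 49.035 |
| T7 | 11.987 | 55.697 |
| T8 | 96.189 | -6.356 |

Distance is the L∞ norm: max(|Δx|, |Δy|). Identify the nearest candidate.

T3

Distances from (57.805, -5.242):
T1: max(|53.010|, |6.710|) = 53.010
T2: max(|-35.894|, |81.826|) = 81.826
T3: max(|15.820|, |0.383|) = 15.820
T4: max(|26.121|, |101.707|) = 101.707
T5: max(|3.594|, |84.208|) = 84.208
T6: max(|29.967|, |54.277|) = 54.277
T7: max(|-45.818|, |60.939|) = 60.939
T8: max(|38.384|, |-1.114|) = 38.384
Minimum: T3 at 15.820.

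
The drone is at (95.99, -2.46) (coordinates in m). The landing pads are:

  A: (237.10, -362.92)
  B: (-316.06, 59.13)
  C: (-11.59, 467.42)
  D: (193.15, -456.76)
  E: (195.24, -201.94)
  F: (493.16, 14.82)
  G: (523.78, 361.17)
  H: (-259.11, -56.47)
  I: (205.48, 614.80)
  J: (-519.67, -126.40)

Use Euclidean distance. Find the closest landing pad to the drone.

E

Distances from (95.99, -2.46):
A: 387.10 m
B: 416.63 m
C: 482.04 m
D: 464.57 m
E: 222.81 m
F: 397.55 m
G: 561.45 m
H: 359.18 m
I: 626.90 m
J: 628.01 m
Minimum: E at 222.81 m.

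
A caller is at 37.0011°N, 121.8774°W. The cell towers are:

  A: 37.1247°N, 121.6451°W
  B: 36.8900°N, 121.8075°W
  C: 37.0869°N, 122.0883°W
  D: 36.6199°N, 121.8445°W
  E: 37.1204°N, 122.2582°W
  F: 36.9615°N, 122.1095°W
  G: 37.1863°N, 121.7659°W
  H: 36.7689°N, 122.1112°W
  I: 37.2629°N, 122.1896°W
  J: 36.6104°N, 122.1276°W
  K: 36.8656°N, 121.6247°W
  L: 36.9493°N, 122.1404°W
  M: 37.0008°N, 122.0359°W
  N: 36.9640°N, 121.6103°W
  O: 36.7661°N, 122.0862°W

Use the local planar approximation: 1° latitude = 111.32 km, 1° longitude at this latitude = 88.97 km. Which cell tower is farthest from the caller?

Distances from 37.0011°N, 121.8774°W:
A: 24.8288 km
B: 13.8432 km
C: 21.0548 km
D: 42.5360 km
E: 36.3897 km
F: 21.1152 km
G: 22.8790 km
H: 33.1788 km
I: 40.2601 km
J: 48.8583 km
K: 27.0739 km
L: 24.0992 km
M: 14.1018 km
N: 24.1201 km
O: 32.0852 km
Maximum: J at 48.8583 km.

J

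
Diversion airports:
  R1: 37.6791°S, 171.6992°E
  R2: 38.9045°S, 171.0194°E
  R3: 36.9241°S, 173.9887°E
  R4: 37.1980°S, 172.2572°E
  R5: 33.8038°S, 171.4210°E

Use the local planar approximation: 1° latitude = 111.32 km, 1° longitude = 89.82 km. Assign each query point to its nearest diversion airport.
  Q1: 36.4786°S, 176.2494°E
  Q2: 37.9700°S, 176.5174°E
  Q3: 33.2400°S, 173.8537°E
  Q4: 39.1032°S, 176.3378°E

Q1→R3; Q2→R3; Q3→R5; Q4→R3

Q1 at 36.4786°S, 176.2494°E:
  R1: √((-1.2005·111.32)² + (-4.5502·89.82)²) = √(17859.558725 + 167034.843175) = 429.9935 km
  R2: √((-2.4259·111.32)² + (-5.2300·89.82)²) = √(72927.644140 + 220673.142274) = 541.8494 km
  R3: √((-0.4455·111.32)² + (-2.2607·89.82)²) = √(2459.471600 + 41231.769188) = 209.0245 km
  R4: √((-0.7194·111.32)² + (-3.9922·89.82)²) = √(6413.384270 + 128579.188973) = 367.4134 km
  R5: √((2.6748·111.32)² + (-4.8284·89.82)²) = √(88660.264864 + 188084.316823) = 526.0652 km
  → nearest: R3 (209.0245 km)
Q2 at 37.9700°S, 176.5174°E:
  R1: √((0.2909·111.32)² + (-4.8182·89.82)²) = √(1048.657912 + 187290.499551) = 433.9806 km
  R2: √((-0.9345·111.32)² + (-5.4980·89.82)²) = √(10821.937135 + 243868.424458) = 504.6686 km
  R3: √((1.0459·111.32)² + (-2.5287·89.82)²) = √(13555.848962 + 51587.052978) = 255.2311 km
  R4: √((0.7720·111.32)² + (-4.2602·89.82)²) = √(7385.518596 + 146421.913311) = 392.1829 km
  R5: √((4.1662·111.32)² + (-5.0964·89.82)²) = √(215093.172145 + 209542.979819) = 651.6411 km
  → nearest: R3 (255.2311 km)
Q3 at 33.2400°S, 173.8537°E:
  R1: √((-4.4391·111.32)² + (-2.1545·89.82)²) = √(244194.710452 + 37448.902825) = 530.7011 km
  R2: √((-5.6645·111.32)² + (-2.8343·89.82)²) = √(397621.223744 + 64809.360336) = 680.0225 km
  R3: √((-3.6841·111.32)² + (0.1350·89.82)²) = √(168193.502839 + 147.032600) = 410.2932 km
  R4: √((-3.9580·111.32)² + (-1.5965·89.82)²) = √(194132.378293 + 20562.880290) = 463.3522 km
  R5: √((-0.5638·111.32)² + (-2.4327·89.82)²) = √(3939.095757 + 47744.484844) = 227.3402 km
  → nearest: R5 (227.3402 km)
Q4 at 39.1032°S, 176.3378°E:
  R1: √((1.4241·111.32)² + (-4.6386·89.82)²) = √(25132.018353 + 173588.099651) = 445.7803 km
  R2: √((0.1987·111.32)² + (-5.3184·89.82)²) = √(489.262725 + 228196.036517) = 478.2105 km
  R3: √((2.1791·111.32)² + (-2.3491·89.82)²) = √(58843.800813 + 44519.380379) = 321.5014 km
  R4: √((1.9052·111.32)² + (-4.0806·89.82)²) = √(44980.837881 + 134336.538016) = 423.4588 km
  R5: √((5.2994·111.32)² + (-4.9168·89.82)²) = √(348016.470452 + 195034.385931) = 736.9198 km
  → nearest: R3 (321.5014 km)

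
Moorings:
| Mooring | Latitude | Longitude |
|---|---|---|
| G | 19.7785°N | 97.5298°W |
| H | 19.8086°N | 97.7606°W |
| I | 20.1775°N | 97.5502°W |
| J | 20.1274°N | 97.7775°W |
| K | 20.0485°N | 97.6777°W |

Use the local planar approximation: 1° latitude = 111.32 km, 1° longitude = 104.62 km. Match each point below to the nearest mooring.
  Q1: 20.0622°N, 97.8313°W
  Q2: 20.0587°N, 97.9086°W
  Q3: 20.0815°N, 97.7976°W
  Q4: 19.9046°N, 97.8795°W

Q1 at 20.0622°N, 97.8313°W:
  G: 44.6357 km
  H: 29.1837 km
  I: 32.0876 km
  J: 9.1848 km
  K: 16.1418 km
  → nearest: J (9.1848 km)
Q2 at 20.0587°N, 97.9086°W:
  G: 50.4329 km
  H: 31.8571 km
  I: 39.7597 km
  J: 15.7037 km
  K: 24.1834 km
  → nearest: J (15.7037 km)
Q3 at 20.0815°N, 97.7976°W:
  G: 43.8483 km
  H: 30.6249 km
  I: 28.0024 km
  J: 5.5254 km
  K: 13.0708 km
  → nearest: J (5.5254 km)
Q4 at 19.9046°N, 97.8795°W:
  G: 39.1862 km
  H: 16.3995 km
  I: 45.9325 km
  J: 27.0004 km
  K: 26.5016 km
  → nearest: H (16.3995 km)

Q1→J; Q2→J; Q3→J; Q4→H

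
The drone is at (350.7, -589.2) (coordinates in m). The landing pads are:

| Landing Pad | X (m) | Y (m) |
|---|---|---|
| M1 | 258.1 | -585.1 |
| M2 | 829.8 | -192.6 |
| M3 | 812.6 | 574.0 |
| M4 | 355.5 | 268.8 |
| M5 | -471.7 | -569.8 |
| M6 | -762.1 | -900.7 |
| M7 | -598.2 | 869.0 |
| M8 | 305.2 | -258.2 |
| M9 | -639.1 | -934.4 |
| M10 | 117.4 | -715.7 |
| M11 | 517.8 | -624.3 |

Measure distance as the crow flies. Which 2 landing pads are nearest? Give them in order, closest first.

Distances from (350.7, -589.2):
M1: 92.7 m
M2: 622.0 m
M3: 1251.6 m
M4: 858.0 m
M5: 822.6 m
M6: 1155.6 m
M7: 1739.8 m
M8: 334.1 m
M9: 1048.3 m
M10: 265.4 m
M11: 170.7 m
Sorted: M1 (92.7 m) < M11 (170.7 m) < M10 (265.4 m) < M8 (334.1 m) < …

M1, M11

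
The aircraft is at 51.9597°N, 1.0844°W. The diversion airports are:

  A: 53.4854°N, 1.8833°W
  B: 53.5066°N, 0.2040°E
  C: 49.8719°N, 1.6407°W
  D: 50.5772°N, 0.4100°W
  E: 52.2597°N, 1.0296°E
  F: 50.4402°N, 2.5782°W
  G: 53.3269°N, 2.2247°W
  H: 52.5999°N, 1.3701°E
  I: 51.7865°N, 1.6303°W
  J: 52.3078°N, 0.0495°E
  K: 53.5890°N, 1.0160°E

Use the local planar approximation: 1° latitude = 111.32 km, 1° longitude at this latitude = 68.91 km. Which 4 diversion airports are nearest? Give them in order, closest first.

Distances from 51.9597°N, 1.0844°W:
A: √((1.5257·111.32)² + (-0.7989·68.91)²) = √(28845.939465 + 3030.744615) = 178.5404 km
B: √((1.5469·111.32)² + (1.2884·68.91)²) = √(29653.152716 + 7882.535442) = 193.7413 km
C: √((-2.0878·111.32)² + (-0.5563·68.91)²) = √(54016.219054 + 1469.544087) = 235.5542 km
D: √((-1.3825·111.32)² + (0.6744·68.91)²) = √(23685.179220 + 2159.730806) = 160.7635 km
E: √((0.3000·111.32)² + (2.1140·68.91)²) = √(1115.292816 + 21221.421225) = 149.4547 km
F: √((-1.5195·111.32)² + (-1.4938·68.91)²) = √(28611.972843 + 10596.182022) = 198.0105 km
G: √((1.3672·111.32)² + (-1.1403·68.91)²) = √(23163.836708 + 6174.513556) = 171.2844 km
H: √((0.6402·111.32)² + (2.4545·68.91)²) = √(5078.994411 + 28608.202597) = 183.5407 km
I: √((-0.1732·111.32)² + (-0.5459·68.91)²) = √(371.742462 + 1415.111592) = 42.2712 km
J: √((0.3481·111.32)² + (1.1339·68.91)²) = √(1501.600630 + 6105.398426) = 87.2181 km
K: √((1.6293·111.32)² + (2.1004·68.91)²) = √(32896.410346 + 20949.251909) = 232.0467 km
Sorted: I (42.2712 km) < J (87.2181 km) < E (149.4547 km) < D (160.7635 km) < G (171.2844 km) < A (178.5404 km) < …

I, J, E, D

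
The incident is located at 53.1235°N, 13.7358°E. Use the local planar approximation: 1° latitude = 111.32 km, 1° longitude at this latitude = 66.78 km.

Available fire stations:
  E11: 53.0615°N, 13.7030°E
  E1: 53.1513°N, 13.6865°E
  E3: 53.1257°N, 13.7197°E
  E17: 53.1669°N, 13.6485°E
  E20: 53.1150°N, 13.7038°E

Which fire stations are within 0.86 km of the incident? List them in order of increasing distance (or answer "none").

Distances from 53.1235°N, 13.7358°E:
E11: √((-0.0620·111.32)² + (-0.0328·66.78)²) = √(47.635395 + 4.797782) = 7.2411 km
E1: √((0.0278·111.32)² + (-0.0493·66.78)²) = √(9.577143 + 10.838936) = 4.5184 km
E3: √((0.0022·111.32)² + (-0.0161·66.78)²) = √(0.059978 + 1.155965) = 1.1027 km
E17: √((0.0434·111.32)² + (-0.0873·66.78)²) = √(23.341344 + 33.987664) = 7.5716 km
E20: √((-0.0085·111.32)² + (-0.0320·66.78)²) = √(0.895332 + 4.566598) = 2.3371 km
Threshold 0.86 km: none within range.

none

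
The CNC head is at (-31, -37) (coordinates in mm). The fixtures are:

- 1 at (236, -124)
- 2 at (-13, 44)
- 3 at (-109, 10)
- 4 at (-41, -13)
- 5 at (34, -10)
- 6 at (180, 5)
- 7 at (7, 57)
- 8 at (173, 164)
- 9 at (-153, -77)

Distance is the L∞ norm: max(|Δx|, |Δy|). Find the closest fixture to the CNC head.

Distances from (-31, -37):
1: max(|267|, |-87|) = 267 mm
2: max(|18|, |81|) = 81 mm
3: max(|-78|, |47|) = 78 mm
4: max(|-10|, |24|) = 24 mm
5: max(|65|, |27|) = 65 mm
6: max(|211|, |42|) = 211 mm
7: max(|38|, |94|) = 94 mm
8: max(|204|, |201|) = 204 mm
9: max(|-122|, |-40|) = 122 mm
Minimum: 4 at 24 mm.

4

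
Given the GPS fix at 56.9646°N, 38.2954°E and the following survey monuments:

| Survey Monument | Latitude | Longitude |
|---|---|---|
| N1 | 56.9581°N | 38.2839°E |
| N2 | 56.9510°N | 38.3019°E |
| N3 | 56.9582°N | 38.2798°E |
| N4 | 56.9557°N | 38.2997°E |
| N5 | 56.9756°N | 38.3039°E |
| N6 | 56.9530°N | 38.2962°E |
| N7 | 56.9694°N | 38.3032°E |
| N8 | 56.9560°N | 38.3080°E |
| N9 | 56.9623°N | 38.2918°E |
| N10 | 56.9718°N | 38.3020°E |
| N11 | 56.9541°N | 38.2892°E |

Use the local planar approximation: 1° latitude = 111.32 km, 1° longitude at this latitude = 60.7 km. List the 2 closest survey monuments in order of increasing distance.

N9, N7

Distances from 56.9646°N, 38.2954°E:
N1: √((-0.0065·111.32)² + (-0.0115·60.7)²) = √(0.523568 + 0.487274) = 1.0054 km
N2: √((-0.0136·111.32)² + (0.0065·60.7)²) = √(2.292051 + 0.155670) = 1.5645 km
N3: √((-0.0064·111.32)² + (-0.0156·60.7)²) = √(0.507582 + 0.896657) = 1.1850 km
N4: √((-0.0089·111.32)² + (0.0043·60.7)²) = √(0.981582 + 0.068126) = 1.0246 km
N5: √((0.0110·111.32)² + (0.0085·60.7)²) = √(1.499449 + 0.266204) = 1.3288 km
N6: √((-0.0116·111.32)² + (0.0008·60.7)²) = √(1.667487 + 0.002358) = 1.2922 km
N7: √((0.0048·111.32)² + (0.0078·60.7)²) = √(0.285515 + 0.224164) = 0.7139 km
N8: √((-0.0086·111.32)² + (0.0126·60.7)²) = √(0.916523 + 0.584950) = 1.2253 km
N9: √((-0.0023·111.32)² + (-0.0036·60.7)²) = √(0.065554 + 0.047751) = 0.3366 km
N10: √((0.0072·111.32)² + (0.0066·60.7)²) = √(0.642409 + 0.160496) = 0.8960 km
N11: √((-0.0105·111.32)² + (-0.0062·60.7)²) = √(1.366234 + 0.141632) = 1.2280 km
Sorted: N9 (0.3366 km) < N7 (0.7139 km) < N10 (0.8960 km) < N1 (1.0054 km) < …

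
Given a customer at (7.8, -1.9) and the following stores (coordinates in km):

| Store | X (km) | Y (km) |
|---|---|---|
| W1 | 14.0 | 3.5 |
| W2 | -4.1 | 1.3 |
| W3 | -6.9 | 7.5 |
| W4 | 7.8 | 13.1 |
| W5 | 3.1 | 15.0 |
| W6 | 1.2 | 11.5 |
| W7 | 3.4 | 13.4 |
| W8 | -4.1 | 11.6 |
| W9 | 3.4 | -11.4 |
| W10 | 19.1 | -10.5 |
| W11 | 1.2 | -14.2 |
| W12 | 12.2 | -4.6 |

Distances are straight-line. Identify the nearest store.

W12

Distances from (7.8, -1.9):
W1: 8.2 km
W2: 12.3 km
W3: 17.4 km
W4: 15.0 km
W5: 17.5 km
W6: 14.9 km
W7: 15.9 km
W8: 18.0 km
W9: 10.5 km
W10: 14.2 km
W11: 14.0 km
W12: 5.2 km
Minimum: W12 at 5.2 km.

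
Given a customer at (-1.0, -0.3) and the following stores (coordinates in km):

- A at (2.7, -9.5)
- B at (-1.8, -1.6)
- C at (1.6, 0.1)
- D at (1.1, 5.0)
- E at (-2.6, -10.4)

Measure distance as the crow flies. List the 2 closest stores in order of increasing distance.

B, C

Distances from (-1.0, -0.3):
A: √((3.7)² + (-9.2)²) = √(13.690 + 84.640) = 9.9 km
B: √((-0.8)² + (-1.3)²) = √(0.640 + 1.690) = 1.5 km
C: √((2.6)² + (0.4)²) = √(6.760 + 0.160) = 2.6 km
D: √((2.1)² + (5.3)²) = √(4.410 + 28.090) = 5.7 km
E: √((-1.6)² + (-10.1)²) = √(2.560 + 102.010) = 10.2 km
Sorted: B (1.5 km) < C (2.6 km) < D (5.7 km) < A (9.9 km) < …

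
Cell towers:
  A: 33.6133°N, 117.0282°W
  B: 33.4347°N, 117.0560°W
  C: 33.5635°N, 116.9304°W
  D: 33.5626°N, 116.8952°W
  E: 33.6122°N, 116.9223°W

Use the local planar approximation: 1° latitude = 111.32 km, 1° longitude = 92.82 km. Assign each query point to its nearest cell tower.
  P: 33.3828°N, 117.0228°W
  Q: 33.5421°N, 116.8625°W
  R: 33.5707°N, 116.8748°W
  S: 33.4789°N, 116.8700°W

P at 33.3828°N, 117.0228°W:
  A: 25.6642 km
  B: 6.5480 km
  C: 21.8676 km
  D: 23.2570 km
  E: 27.1873 km
  → nearest: B (6.5480 km)
Q at 33.5421°N, 116.8625°W:
  A: 17.3024 km
  B: 21.5761 km
  C: 6.7377 km
  D: 3.7974 km
  E: 9.5763 km
  → nearest: D (3.7974 km)
R at 33.5707°N, 116.8748°W:
  A: 15.0075 km
  B: 22.6293 km
  C: 5.2227 km
  D: 2.0973 km
  E: 6.3860 km
  → nearest: D (2.0973 km)
S at 33.4789°N, 116.8700°W:
  A: 20.9635 km
  B: 17.9520 km
  C: 10.9601 km
  D: 9.6066 km
  E: 15.6128 km
  → nearest: D (9.6066 km)

P→B; Q→D; R→D; S→D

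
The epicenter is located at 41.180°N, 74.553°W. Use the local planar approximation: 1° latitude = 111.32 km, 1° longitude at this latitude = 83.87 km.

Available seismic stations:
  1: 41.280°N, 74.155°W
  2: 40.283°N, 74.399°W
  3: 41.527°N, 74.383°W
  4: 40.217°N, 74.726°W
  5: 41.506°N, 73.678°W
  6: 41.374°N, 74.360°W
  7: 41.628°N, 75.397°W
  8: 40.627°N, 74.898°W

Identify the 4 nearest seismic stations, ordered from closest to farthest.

Distances from 41.180°N, 74.553°W:
1: 35.188 km
2: 100.686 km
3: 41.175 km
4: 108.179 km
5: 81.869 km
6: 26.989 km
7: 86.590 km
8: 68.021 km
Sorted: 6 (26.989 km) < 1 (35.188 km) < 3 (41.175 km) < 8 (68.021 km) < 5 (81.869 km) < 7 (86.590 km) < …

6, 1, 3, 8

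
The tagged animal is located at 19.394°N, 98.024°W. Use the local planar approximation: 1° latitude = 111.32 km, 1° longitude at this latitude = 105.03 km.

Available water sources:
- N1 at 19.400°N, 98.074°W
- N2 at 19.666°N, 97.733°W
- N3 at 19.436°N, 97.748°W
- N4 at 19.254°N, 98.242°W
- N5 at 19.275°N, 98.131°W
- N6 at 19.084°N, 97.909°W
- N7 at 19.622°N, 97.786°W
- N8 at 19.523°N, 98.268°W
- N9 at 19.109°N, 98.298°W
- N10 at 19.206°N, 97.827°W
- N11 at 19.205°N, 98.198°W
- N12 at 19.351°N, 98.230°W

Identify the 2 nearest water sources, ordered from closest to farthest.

N1, N5

Distances from 19.394°N, 98.024°W:
N1: 5.294 km
N2: 43.023 km
N3: 29.363 km
N4: 27.697 km
N5: 17.372 km
N6: 36.562 km
N7: 35.624 km
N8: 29.376 km
N9: 42.834 km
N10: 29.430 km
N11: 27.868 km
N12: 22.159 km
Sorted: N1 (5.294 km) < N5 (17.372 km) < N12 (22.159 km) < N4 (27.697 km) < …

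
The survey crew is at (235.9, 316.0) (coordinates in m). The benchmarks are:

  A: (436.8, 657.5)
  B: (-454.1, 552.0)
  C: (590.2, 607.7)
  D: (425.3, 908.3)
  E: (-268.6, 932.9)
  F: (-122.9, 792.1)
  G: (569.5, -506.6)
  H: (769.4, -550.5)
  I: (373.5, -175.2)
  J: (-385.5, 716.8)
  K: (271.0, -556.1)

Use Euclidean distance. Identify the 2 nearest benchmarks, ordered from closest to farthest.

A, C

Distances from (235.9, 316.0):
A: 396.2 m
B: 729.2 m
C: 458.9 m
D: 621.8 m
E: 796.9 m
F: 596.2 m
G: 887.7 m
H: 1017.6 m
I: 510.1 m
J: 739.4 m
K: 872.8 m
Sorted: A (396.2 m) < C (458.9 m) < I (510.1 m) < F (596.2 m) < …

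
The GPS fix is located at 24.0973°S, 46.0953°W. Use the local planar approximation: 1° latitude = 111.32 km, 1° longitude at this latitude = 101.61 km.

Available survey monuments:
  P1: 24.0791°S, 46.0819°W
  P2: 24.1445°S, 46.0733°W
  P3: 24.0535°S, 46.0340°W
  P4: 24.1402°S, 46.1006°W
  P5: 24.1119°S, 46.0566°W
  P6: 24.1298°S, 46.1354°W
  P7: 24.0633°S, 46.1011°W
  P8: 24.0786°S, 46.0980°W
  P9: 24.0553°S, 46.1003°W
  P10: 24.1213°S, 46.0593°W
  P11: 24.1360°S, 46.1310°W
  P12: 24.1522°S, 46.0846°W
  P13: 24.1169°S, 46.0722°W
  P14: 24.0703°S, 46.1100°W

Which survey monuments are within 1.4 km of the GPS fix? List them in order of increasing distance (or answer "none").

Distances from 24.0973°S, 46.0953°W:
P1: √((0.0182·111.32)² + (0.0134·101.61)²) = √(4.104773 + 1.853884) = 2.4410 km
P2: √((-0.0472·111.32)² + (0.0220·101.61)²) = √(27.607711 + 4.997103) = 5.7101 km
P3: √((0.0438·111.32)² + (0.0613·101.61)²) = √(23.773582 + 38.796616) = 7.9101 km
P4: √((-0.0429·111.32)² + (-0.0053·101.61)²) = √(22.806623 + 0.290018) = 4.8059 km
P5: √((-0.0146·111.32)² + (0.0387·101.61)²) = √(2.641509 + 15.463038) = 4.2549 km
P6: √((-0.0325·111.32)² + (-0.0401·101.61)²) = √(13.089200 + 16.602047) = 5.4490 km
P7: √((0.0340·111.32)² + (-0.0058·101.61)²) = √(14.325317 + 0.347319) = 3.8305 km
P8: √((0.0187·111.32)² + (-0.0027·101.61)²) = √(4.333408 + 0.075266) = 2.0997 km
P9: √((0.0420·111.32)² + (-0.0050·101.61)²) = √(21.859739 + 0.258115) = 4.7030 km
P10: √((-0.0240·111.32)² + (0.0360·101.61)²) = √(7.137874 + 13.380671) = 4.5297 km
P11: √((-0.0387·111.32)² + (-0.0357·101.61)²) = √(18.559588 + 13.158589) = 5.6319 km
P12: √((-0.0549·111.32)² + (0.0107·101.61)²) = √(37.350041 + 1.182063) = 6.2074 km
P13: √((-0.0196·111.32)² + (0.0231·101.61)²) = √(4.760565 + 5.509306) = 3.2047 km
P14: √((0.0270·111.32)² + (-0.0147·101.61)²) = √(9.033872 + 2.231041) = 3.3563 km
Threshold 1.4 km: none within range.

none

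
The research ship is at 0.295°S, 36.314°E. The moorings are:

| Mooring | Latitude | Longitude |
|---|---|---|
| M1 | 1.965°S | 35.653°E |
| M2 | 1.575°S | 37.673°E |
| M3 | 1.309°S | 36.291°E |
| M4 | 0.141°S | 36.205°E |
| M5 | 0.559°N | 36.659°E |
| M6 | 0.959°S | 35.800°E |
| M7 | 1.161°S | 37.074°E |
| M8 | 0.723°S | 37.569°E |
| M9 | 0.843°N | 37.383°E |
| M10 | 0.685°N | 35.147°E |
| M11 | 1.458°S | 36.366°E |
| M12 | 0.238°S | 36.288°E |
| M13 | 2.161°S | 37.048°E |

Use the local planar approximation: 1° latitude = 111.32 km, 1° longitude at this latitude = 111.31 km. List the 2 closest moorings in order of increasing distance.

M12, M4

Distances from 0.295°S, 36.314°E:
M1: 199.935 km
M2: 207.812 km
M3: 112.908 km
M4: 21.002 km
M5: 102.530 km
M6: 93.472 km
M7: 128.257 km
M8: 147.596 km
M9: 173.802 km
M10: 169.632 km
M11: 129.594 km
M12: 6.974 km
M13: 223.213 km
Sorted: M12 (6.974 km) < M4 (21.002 km) < M6 (93.472 km) < M5 (102.530 km) < …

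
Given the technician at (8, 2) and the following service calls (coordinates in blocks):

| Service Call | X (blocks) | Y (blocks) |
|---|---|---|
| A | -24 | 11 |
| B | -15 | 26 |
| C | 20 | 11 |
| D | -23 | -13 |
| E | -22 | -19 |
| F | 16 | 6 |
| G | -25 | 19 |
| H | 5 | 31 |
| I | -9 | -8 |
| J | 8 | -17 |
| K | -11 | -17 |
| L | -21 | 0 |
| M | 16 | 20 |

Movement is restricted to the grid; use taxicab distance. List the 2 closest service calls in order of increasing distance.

F, J

Distances from (8, 2):
A: 41 blocks
B: 47 blocks
C: 21 blocks
D: 46 blocks
E: 51 blocks
F: 12 blocks
G: 50 blocks
H: 32 blocks
I: 27 blocks
J: 19 blocks
K: 38 blocks
L: 31 blocks
M: 26 blocks
Sorted: F (12 blocks) < J (19 blocks) < C (21 blocks) < M (26 blocks) < …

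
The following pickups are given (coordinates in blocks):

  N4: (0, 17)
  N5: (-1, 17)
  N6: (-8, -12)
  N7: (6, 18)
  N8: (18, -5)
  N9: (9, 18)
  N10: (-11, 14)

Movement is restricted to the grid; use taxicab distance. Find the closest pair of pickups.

Pairwise distances:
N4–N5: 1 blocks
N4–N6: 37 blocks
N4–N7: 7 blocks
N4–N8: 40 blocks
N4–N9: 10 blocks
N4–N10: 14 blocks
N5–N6: 36 blocks
N5–N7: 8 blocks
N5–N8: 41 blocks
N5–N9: 11 blocks
N5–N10: 13 blocks
N6–N7: 44 blocks
N6–N8: 33 blocks
N6–N9: 47 blocks
N6–N10: 29 blocks
N7–N8: 35 blocks
N7–N9: 3 blocks
N7–N10: 21 blocks
N8–N9: 32 blocks
N8–N10: 48 blocks
N9–N10: 24 blocks
Closest pair: N4–N5 at 1 blocks.

N4 and N5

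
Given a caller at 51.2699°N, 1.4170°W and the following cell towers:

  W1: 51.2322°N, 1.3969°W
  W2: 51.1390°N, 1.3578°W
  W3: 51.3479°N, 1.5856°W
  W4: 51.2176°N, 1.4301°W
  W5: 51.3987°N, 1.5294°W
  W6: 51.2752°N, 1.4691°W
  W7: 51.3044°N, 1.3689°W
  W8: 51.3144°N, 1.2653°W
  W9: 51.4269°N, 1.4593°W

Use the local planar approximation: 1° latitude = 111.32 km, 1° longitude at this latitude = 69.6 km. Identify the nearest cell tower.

W6

Distances from 51.2699°N, 1.4170°W:
W1: 4.4238 km
W2: 15.1431 km
W3: 14.5977 km
W4: 5.8930 km
W5: 16.3334 km
W6: 3.6738 km
W7: 5.0948 km
W8: 11.6627 km
W9: 17.7235 km
Minimum: W6 at 3.6738 km.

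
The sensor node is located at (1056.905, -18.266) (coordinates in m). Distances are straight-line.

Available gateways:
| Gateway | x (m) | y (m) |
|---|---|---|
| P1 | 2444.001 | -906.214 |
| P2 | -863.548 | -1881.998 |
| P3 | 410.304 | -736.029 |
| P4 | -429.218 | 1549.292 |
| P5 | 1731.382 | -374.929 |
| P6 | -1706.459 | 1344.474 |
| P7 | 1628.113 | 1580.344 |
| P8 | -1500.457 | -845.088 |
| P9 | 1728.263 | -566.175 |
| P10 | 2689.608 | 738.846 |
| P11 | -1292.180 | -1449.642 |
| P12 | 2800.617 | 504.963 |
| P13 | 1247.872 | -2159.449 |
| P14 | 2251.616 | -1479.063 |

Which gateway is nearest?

P5

Distances from (1056.905, -18.266):
P1: 1646.963 m
P2: 2676.123 m
P3: 966.062 m
P4: 2160.046 m
P5: 762.973 m
P6: 3081.110 m
P7: 1697.596 m
P8: 2687.701 m
P9: 866.560 m
P10: 1799.705 m
P11: 2750.825 m
P12: 1820.522 m
P13: 2149.682 m
P14: 1887.131 m
Minimum: P5 at 762.973 m.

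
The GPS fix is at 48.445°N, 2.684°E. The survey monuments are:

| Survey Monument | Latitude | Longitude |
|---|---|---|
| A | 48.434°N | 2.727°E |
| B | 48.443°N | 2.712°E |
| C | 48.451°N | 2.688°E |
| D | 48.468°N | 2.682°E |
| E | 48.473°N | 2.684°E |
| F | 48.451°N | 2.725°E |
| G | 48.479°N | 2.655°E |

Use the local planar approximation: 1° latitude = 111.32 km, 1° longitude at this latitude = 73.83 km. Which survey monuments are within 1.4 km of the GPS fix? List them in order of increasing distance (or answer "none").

Distances from 48.445°N, 2.684°E:
A: √((-0.011·111.32)² + (0.043·73.83)²) = √(1.49945 + 10.07866) = 3.403 km
B: √((-0.002·111.32)² + (0.028·73.83)²) = √(0.04957 + 4.27348) = 2.079 km
C: √((0.006·111.32)² + (0.004·73.83)²) = √(0.44612 + 0.08721) = 0.730 km
D: √((0.023·111.32)² + (-0.002·73.83)²) = √(6.55544 + 0.02180) = 2.565 km
E: √((0.028·111.32)² + (0.000·73.83)²) = √(9.71544 + 0.00000) = 3.117 km
F: √((0.006·111.32)² + (0.041·73.83)²) = √(0.44612 + 9.16291) = 3.100 km
G: √((0.034·111.32)² + (-0.029·73.83)²) = √(14.32532 + 4.58418) = 4.349 km
Threshold 1.4 km: C (0.730 km) is within range.

C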